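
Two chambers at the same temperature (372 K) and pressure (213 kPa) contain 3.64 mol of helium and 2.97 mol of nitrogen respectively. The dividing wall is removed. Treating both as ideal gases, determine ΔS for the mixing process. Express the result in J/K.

ΔS_mix = 37.8 J/K

Mole fractions: x_A = 3.64/6.61 = 0.551, x_B = 0.449.
ΔS_mix = −R(n_A ln x_A + n_B ln x_B) = −8.314 × (3.64 ln 0.551 + 2.97 ln 0.449) = 37.8 J/K.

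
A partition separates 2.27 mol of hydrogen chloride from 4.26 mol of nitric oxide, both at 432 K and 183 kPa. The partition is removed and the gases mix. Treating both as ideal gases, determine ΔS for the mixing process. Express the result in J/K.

ΔS_mix = 35.1 J/K

Mole fractions: x_A = 2.27/6.53 = 0.348, x_B = 0.652.
ΔS_mix = −R(n_A ln x_A + n_B ln x_B) = −8.314 × (2.27 ln 0.348 + 4.26 ln 0.652) = 35.1 J/K.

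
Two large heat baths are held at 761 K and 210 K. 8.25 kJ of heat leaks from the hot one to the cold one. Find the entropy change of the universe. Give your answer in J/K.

ΔS_hot = −Q/T_H = −8250/761 = -10.84 J/K and ΔS_cold = +Q/T_C = 8250/210 = 39.29 J/K.
ΔS_total = -10.84 + 39.29 = 28.4 J/K, positive as the second law requires.

ΔS_total = 28.4 J/K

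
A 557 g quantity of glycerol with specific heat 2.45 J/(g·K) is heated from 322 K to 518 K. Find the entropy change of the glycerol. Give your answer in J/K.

ΔS = 649 J/K

ΔS = ∫dQ_rev/T = m c ln(T₂/T₁) = 557 × 2.45 × ln(518/322) = 649 J/K.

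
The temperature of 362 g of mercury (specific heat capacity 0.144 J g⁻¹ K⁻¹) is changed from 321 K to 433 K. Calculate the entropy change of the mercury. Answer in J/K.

ΔS = 15.6 J/K

ΔS = ∫dQ_rev/T = m c ln(T₂/T₁) = 362 × 0.144 × ln(433/321) = 15.6 J/K.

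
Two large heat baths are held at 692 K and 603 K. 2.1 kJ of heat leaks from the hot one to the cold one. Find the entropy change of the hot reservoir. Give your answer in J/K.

ΔS_hot = -3.03 J/K

The hot reservoir loses heat Q, so ΔS_hot = −Q/T_H = −2100/692 = -3.03 J/K.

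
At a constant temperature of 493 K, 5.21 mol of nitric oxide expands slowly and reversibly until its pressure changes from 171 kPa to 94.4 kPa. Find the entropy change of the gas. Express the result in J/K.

ΔS_gas = 25.7 J/K

For an isothermal ideal gas ΔS_gas = nR ln(P₁/P₂) = 5.21 × 8.314 × ln(171/94.4) = 25.7 J/K.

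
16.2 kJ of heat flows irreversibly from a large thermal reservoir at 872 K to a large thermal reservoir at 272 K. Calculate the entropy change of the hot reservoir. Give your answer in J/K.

The hot reservoir loses heat Q, so ΔS_hot = −Q/T_H = −16200/872 = -18.6 J/K.

ΔS_hot = -18.6 J/K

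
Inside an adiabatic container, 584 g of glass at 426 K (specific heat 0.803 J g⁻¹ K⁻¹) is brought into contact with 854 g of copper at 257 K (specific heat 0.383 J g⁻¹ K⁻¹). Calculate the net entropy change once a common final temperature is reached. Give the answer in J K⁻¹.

ΔS_total = 23.7 J/K

Energy balance: T_f = (m₁c₁T₁ + m₂c₂T₂)/(m₁c₁ + m₂c₂) = 356.56 K.
ΔS₁ = m₁c₁ ln(T_f/T₁) = 468.952 × ln(356.56/426) = -83.44 J/K.
ΔS₂ = m₂c₂ ln(T_f/T₂) = 327.082 × ln(356.56/257) = 107.1 J/K.
ΔS_total = -83.44 + 107.1 = 23.7 J/K.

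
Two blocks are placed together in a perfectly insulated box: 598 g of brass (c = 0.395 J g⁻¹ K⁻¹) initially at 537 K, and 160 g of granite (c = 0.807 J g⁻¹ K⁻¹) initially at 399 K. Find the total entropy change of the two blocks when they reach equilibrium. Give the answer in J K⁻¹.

Energy balance: T_f = (m₁c₁T₁ + m₂c₂T₂)/(m₁c₁ + m₂c₂) = 488.23 K.
ΔS₁ = m₁c₁ ln(T_f/T₁) = 236.21 × ln(488.23/537) = -22.49 J/K.
ΔS₂ = m₂c₂ ln(T_f/T₂) = 129.12 × ln(488.23/399) = 26.06 J/K.
ΔS_total = -22.49 + 26.06 = 3.57 J/K.

ΔS_total = 3.57 J/K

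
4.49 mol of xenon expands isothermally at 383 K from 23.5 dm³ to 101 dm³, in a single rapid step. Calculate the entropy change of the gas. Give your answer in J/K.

Entropy is a state function, so ΔS_gas depends only on the end states.
For an isothermal ideal gas ΔS_gas = nR ln(V₂/V₁) = 4.49 × 8.314 × ln(101/23.5) = 54.4 J/K.

ΔS_gas = 54.4 J/K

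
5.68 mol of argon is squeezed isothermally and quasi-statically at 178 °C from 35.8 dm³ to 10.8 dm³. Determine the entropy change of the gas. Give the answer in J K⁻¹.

ΔS_gas = -56.6 J/K

For an isothermal ideal gas ΔS_gas = nR ln(V₂/V₁) = 5.68 × 8.314 × ln(10.8/35.8) = -56.6 J/K.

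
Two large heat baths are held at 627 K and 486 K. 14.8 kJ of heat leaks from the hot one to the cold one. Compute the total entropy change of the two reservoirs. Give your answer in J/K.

ΔS_hot = −Q/T_H = −14800/627 = -23.6 J/K and ΔS_cold = +Q/T_C = 14800/486 = 30.45 J/K.
ΔS_total = -23.6 + 30.45 = 6.85 J/K, positive as the second law requires.

ΔS_total = 6.85 J/K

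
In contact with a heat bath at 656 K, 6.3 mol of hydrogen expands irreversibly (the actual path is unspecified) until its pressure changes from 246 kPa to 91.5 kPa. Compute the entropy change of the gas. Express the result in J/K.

ΔS_gas = 51.8 J/K

Entropy is a state function, so ΔS_gas depends only on the end states.
For an isothermal ideal gas ΔS_gas = nR ln(P₁/P₂) = 6.3 × 8.314 × ln(246/91.5) = 51.8 J/K.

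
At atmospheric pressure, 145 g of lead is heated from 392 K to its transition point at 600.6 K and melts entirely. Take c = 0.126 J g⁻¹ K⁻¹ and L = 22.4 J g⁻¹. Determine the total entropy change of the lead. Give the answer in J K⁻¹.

Warming step: ΔS₁ = m c ln(T_tr/T_i) = 145 × 0.126 × ln(600.6/392) = 7.795 J/K.
Phase change: ΔS₂ = +mL/T_tr = 145 × 22.4 / 600.6 = 5.408 J/K.
ΔS_total = (7.795) + (5.408) = 13.2 J/K.

ΔS = 13.2 J/K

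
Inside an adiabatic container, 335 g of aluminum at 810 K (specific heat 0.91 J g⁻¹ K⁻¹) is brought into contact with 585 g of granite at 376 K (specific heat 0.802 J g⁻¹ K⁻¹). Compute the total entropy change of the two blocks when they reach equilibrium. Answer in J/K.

Energy balance: T_f = (m₁c₁T₁ + m₂c₂T₂)/(m₁c₁ + m₂c₂) = 546.93 K.
ΔS₁ = m₁c₁ ln(T_f/T₁) = 304.85 × ln(546.93/810) = -119.7 J/K.
ΔS₂ = m₂c₂ ln(T_f/T₂) = 469.17 × ln(546.93/376) = 175.8 J/K.
ΔS_total = -119.7 + 175.8 = 56.1 J/K.

ΔS_total = 56.1 J/K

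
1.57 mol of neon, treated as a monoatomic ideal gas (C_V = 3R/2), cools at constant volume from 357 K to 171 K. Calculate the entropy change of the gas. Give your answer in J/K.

At constant volume, ΔS = nC_V ln(T₂/T₁) with C_V = 3R/2 = 12.47 J mol⁻¹ K⁻¹.
ΔS = 1.57 × 12.47 × ln(171/357) = -14.4 J/K.

ΔS = -14.4 J/K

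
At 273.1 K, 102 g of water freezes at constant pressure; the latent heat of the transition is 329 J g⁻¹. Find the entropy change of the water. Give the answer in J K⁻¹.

Heat released by the substance: Q = −mL = −102 × 329 = −33558 J.
At constant T, ΔS = Q_rev/T = −33558 / 273.1 = -123 J/K.

ΔS = -123 J/K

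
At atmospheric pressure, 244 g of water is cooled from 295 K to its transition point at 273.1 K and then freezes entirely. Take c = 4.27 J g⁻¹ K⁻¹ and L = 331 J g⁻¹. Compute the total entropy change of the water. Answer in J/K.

Cooling step: ΔS₁ = m c ln(T_tr/T_i) = 244 × 4.27 × ln(273.1/295) = -80.37 J/K.
Phase change: ΔS₂ = −mL/T_tr = −244 × 331 / 273.1 = -295.7 J/K.
ΔS_total = (-80.37) + (-295.7) = -376 J/K.

ΔS = -376 J/K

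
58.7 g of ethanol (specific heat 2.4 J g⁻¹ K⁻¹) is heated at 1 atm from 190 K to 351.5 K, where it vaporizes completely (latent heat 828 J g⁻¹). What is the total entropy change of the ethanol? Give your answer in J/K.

ΔS = 225 J/K

Warming step: ΔS₁ = m c ln(T_tr/T_i) = 58.7 × 2.4 × ln(351.5/190) = 86.67 J/K.
Phase change: ΔS₂ = +mL/T_tr = 58.7 × 828 / 351.5 = 138.3 J/K.
ΔS_total = (86.67) + (138.3) = 225 J/K.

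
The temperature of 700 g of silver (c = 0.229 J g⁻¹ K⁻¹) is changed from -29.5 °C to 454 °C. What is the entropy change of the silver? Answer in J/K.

ΔS = 175 J/K

In kelvin: T₁ = 243.65 K, T₂ = 727.15 K. ΔS = ∫dQ_rev/T = m c ln(T₂/T₁) = 700 × 0.229 × ln(727.15/243.65) = 175 J/K.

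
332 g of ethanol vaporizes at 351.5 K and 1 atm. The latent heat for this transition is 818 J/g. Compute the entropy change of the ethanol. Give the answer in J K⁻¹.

ΔS = 773 J/K

Heat absorbed by the substance: Q = mL = 332 × 818 = 271576 J.
At constant T, ΔS = Q_rev/T = 271576 / 351.5 = 773 J/K.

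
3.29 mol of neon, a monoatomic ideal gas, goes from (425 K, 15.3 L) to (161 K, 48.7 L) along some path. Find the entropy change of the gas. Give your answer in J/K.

Entropy is a state function: ΔS = nC_V ln(T₂/T₁) + nR ln(V₂/V₁), with C_V = 3R/2 = 12.47 J mol⁻¹ K⁻¹ for a monoatomic ideal gas.
ΔS = 3.29 × [12.47 × ln(161/425) + 8.314 × ln(48.7/15.3)] = -8.16 J/K.

ΔS = -8.16 J/K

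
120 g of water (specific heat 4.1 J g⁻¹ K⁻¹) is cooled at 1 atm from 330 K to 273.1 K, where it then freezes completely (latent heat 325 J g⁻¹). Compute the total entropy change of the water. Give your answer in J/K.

Cooling step: ΔS₁ = m c ln(T_tr/T_i) = 120 × 4.1 × ln(273.1/330) = -93.11 J/K.
Phase change: ΔS₂ = −mL/T_tr = −120 × 325 / 273.1 = -142.8 J/K.
ΔS_total = (-93.11) + (-142.8) = -236 J/K.

ΔS = -236 J/K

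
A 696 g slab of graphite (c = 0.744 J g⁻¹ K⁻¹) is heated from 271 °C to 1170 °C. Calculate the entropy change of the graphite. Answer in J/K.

In kelvin: T₁ = 544.15 K, T₂ = 1443.15 K. ΔS = ∫dQ_rev/T = m c ln(T₂/T₁) = 696 × 0.744 × ln(1443.15/544.15) = 505 J/K.

ΔS = 505 J/K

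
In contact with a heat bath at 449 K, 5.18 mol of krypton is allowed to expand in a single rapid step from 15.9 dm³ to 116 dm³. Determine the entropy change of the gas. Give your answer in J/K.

Entropy is a state function, so ΔS_gas depends only on the end states.
For an isothermal ideal gas ΔS_gas = nR ln(V₂/V₁) = 5.18 × 8.314 × ln(116/15.9) = 85.6 J/K.

ΔS_gas = 85.6 J/K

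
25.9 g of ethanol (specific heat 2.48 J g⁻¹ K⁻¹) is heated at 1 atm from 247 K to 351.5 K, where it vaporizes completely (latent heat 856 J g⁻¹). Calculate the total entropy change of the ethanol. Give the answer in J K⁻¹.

Warming step: ΔS₁ = m c ln(T_tr/T_i) = 25.9 × 2.48 × ln(351.5/247) = 22.66 J/K.
Phase change: ΔS₂ = +mL/T_tr = 25.9 × 856 / 351.5 = 63.07 J/K.
ΔS_total = (22.66) + (63.07) = 85.7 J/K.

ΔS = 85.7 J/K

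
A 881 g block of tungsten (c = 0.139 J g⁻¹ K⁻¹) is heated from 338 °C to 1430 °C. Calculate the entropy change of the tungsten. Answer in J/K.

ΔS = 126 J/K

In kelvin: T₁ = 611.15 K, T₂ = 1703.15 K. ΔS = ∫dQ_rev/T = m c ln(T₂/T₁) = 881 × 0.139 × ln(1703.15/611.15) = 126 J/K.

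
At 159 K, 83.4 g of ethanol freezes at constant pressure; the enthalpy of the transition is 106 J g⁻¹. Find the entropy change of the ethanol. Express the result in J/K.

ΔS = -55.6 J/K

Heat released by the substance: Q = −mL = −83.4 × 106 = −8840.4 J.
At constant T, ΔS = Q_rev/T = −8840.4 / 159 = -55.6 J/K.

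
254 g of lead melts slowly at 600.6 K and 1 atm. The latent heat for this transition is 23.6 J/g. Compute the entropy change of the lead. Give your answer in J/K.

ΔS = 9.98 J/K

Heat absorbed by the substance: Q = mL = 254 × 23.6 = 5994.4 J.
At constant T, ΔS = Q_rev/T = 5994.4 / 600.6 = 9.98 J/K.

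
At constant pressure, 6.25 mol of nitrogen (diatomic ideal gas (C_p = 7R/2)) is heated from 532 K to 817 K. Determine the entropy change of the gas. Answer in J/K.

At constant pressure, ΔS = nC_p ln(T₂/T₁) with C_p = 7R/2 = 29.1 J mol⁻¹ K⁻¹.
ΔS = 6.25 × 29.1 × ln(817/532) = 78 J/K.

ΔS = 78 J/K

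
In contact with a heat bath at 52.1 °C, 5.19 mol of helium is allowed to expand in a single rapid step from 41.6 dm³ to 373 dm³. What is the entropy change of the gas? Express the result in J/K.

ΔS_gas = 94.6 J/K

Entropy is a state function, so ΔS_gas depends only on the end states.
For an isothermal ideal gas ΔS_gas = nR ln(V₂/V₁) = 5.19 × 8.314 × ln(373/41.6) = 94.6 J/K.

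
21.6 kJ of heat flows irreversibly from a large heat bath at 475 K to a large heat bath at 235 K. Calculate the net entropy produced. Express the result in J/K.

ΔS_hot = −Q/T_H = −21600/475 = -45.47 J/K and ΔS_cold = +Q/T_C = 21600/235 = 91.91 J/K.
ΔS_total = -45.47 + 91.91 = 46.4 J/K, positive as the second law requires.

ΔS_total = 46.4 J/K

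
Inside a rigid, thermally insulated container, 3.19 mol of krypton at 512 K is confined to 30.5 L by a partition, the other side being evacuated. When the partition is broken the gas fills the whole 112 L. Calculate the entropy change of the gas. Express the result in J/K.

No heat is exchanged and no work is done, so the ideal-gas temperature stays constant.
Entropy is a state function; using a reversible isothermal path, ΔS_gas = nR ln(V₂/V₁) = 3.19 × 8.314 × ln(112/30.5) = 34.5 J/K.

ΔS_gas = 34.5 J/K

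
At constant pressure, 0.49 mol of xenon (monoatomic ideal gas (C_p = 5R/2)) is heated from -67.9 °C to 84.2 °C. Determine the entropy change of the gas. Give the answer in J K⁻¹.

ΔS = 5.65 J/K

In kelvin: T₁ = 205.25 K, T₂ = 357.35 K. At constant pressure, ΔS = nC_p ln(T₂/T₁) with C_p = 5R/2 = 20.79 J mol⁻¹ K⁻¹.
ΔS = 0.49 × 20.79 × ln(357.35/205.25) = 5.65 J/K.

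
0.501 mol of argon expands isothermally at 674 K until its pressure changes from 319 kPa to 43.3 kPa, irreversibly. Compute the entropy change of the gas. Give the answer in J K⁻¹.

ΔS_gas = 8.32 J/K

Entropy is a state function, so ΔS_gas depends only on the end states.
For an isothermal ideal gas ΔS_gas = nR ln(P₁/P₂) = 0.501 × 8.314 × ln(319/43.3) = 8.32 J/K.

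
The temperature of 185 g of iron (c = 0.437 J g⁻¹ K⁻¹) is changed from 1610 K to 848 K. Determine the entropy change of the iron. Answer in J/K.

ΔS = -51.8 J/K

ΔS = ∫dQ_rev/T = m c ln(T₂/T₁) = 185 × 0.437 × ln(848/1610) = -51.8 J/K.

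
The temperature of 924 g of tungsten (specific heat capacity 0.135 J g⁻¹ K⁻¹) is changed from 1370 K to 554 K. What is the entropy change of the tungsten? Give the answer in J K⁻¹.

ΔS = ∫dQ_rev/T = m c ln(T₂/T₁) = 924 × 0.135 × ln(554/1370) = -113 J/K.

ΔS = -113 J/K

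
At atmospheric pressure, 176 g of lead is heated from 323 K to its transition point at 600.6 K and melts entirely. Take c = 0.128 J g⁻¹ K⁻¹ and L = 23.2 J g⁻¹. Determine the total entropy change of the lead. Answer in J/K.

Warming step: ΔS₁ = m c ln(T_tr/T_i) = 176 × 0.128 × ln(600.6/323) = 13.97 J/K.
Phase change: ΔS₂ = +mL/T_tr = 176 × 23.2 / 600.6 = 6.799 J/K.
ΔS_total = (13.97) + (6.799) = 20.8 J/K.

ΔS = 20.8 J/K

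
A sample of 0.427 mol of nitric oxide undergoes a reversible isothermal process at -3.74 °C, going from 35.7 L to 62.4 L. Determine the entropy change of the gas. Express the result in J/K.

ΔS_gas = 1.98 J/K

For an isothermal ideal gas ΔS_gas = nR ln(V₂/V₁) = 0.427 × 8.314 × ln(62.4/35.7) = 1.98 J/K.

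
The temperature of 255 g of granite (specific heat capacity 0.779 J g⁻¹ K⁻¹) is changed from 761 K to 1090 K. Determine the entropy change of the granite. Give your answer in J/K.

ΔS = 71.4 J/K

ΔS = ∫dQ_rev/T = m c ln(T₂/T₁) = 255 × 0.779 × ln(1090/761) = 71.4 J/K.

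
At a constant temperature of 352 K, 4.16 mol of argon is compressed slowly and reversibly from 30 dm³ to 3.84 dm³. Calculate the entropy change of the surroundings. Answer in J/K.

For an isothermal ideal gas ΔS_gas = nR ln(V₂/V₁) = 4.16 × 8.314 × ln(3.84/30) = -71.1 J/K.
The process is reversible, so ΔS_surr = −ΔS_gas = 71.1 J/K and ΔS_universe = 0.

ΔS_surr = 71.1 J/K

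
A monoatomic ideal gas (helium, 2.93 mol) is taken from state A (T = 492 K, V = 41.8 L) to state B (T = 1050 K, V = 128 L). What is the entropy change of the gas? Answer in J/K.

Entropy is a state function: ΔS = nC_V ln(T₂/T₁) + nR ln(V₂/V₁), with C_V = 3R/2 = 12.47 J mol⁻¹ K⁻¹ for a monoatomic ideal gas.
ΔS = 2.93 × [12.47 × ln(1050/492) + 8.314 × ln(128/41.8)] = 55 J/K.

ΔS = 55 J/K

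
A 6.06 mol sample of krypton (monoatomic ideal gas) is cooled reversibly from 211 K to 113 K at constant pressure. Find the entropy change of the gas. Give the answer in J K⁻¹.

ΔS = -78.7 J/K

At constant pressure, ΔS = nC_p ln(T₂/T₁) with C_p = 5R/2 = 20.79 J mol⁻¹ K⁻¹.
ΔS = 6.06 × 20.79 × ln(113/211) = -78.7 J/K.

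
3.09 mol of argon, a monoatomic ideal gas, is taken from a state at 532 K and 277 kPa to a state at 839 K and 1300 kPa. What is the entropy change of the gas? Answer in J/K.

ΔS = nC_p ln(T₂/T₁) − nR ln(P₂/P₁), with C_p = 5R/2 = 20.79 J mol⁻¹ K⁻¹ for a monoatomic ideal gas.
ΔS = 3.09 × [20.79 × ln(839/532) − 8.314 × ln(1300/277)] = -10.5 J/K.

ΔS = -10.5 J/K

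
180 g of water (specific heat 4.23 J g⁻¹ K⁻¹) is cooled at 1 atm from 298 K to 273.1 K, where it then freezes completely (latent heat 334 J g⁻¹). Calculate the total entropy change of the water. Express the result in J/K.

ΔS = -287 J/K

Cooling step: ΔS₁ = m c ln(T_tr/T_i) = 180 × 4.23 × ln(273.1/298) = -66.44 J/K.
Phase change: ΔS₂ = −mL/T_tr = −180 × 334 / 273.1 = -220.1 J/K.
ΔS_total = (-66.44) + (-220.1) = -287 J/K.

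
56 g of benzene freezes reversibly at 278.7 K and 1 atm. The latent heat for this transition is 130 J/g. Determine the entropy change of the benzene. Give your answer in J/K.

Heat released by the substance: Q = −mL = −56 × 130 = −7280 J.
At constant T, ΔS = Q_rev/T = −7280 / 278.7 = -26.1 J/K.

ΔS = -26.1 J/K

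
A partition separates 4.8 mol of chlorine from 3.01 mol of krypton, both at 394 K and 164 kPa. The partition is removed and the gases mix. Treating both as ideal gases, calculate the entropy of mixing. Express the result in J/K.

Mole fractions: x_A = 4.8/7.81 = 0.615, x_B = 0.385.
ΔS_mix = −R(n_A ln x_A + n_B ln x_B) = −8.314 × (4.8 ln 0.615 + 3.01 ln 0.385) = 43.3 J/K.

ΔS_mix = 43.3 J/K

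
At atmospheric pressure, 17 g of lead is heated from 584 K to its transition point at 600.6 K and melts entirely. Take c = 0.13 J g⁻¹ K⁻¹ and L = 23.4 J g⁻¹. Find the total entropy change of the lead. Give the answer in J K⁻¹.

Warming step: ΔS₁ = m c ln(T_tr/T_i) = 17 × 0.13 × ln(600.6/584) = 0.06194 J/K.
Phase change: ΔS₂ = +mL/T_tr = 17 × 23.4 / 600.6 = 0.6623 J/K.
ΔS_total = (0.06194) + (0.6623) = 0.724 J/K.

ΔS = 0.724 J/K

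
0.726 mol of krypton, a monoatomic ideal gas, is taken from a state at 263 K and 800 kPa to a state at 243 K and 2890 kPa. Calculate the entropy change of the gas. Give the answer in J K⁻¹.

ΔS = nC_p ln(T₂/T₁) − nR ln(P₂/P₁), with C_p = 5R/2 = 20.79 J mol⁻¹ K⁻¹ for a monoatomic ideal gas.
ΔS = 0.726 × [20.79 × ln(243/263) − 8.314 × ln(2890/800)] = -8.95 J/K.

ΔS = -8.95 J/K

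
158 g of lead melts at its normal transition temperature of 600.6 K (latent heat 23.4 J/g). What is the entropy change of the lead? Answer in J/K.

Heat absorbed by the substance: Q = mL = 158 × 23.4 = 3697.2 J.
At constant T, ΔS = Q_rev/T = 3697.2 / 600.6 = 6.16 J/K.

ΔS = 6.16 J/K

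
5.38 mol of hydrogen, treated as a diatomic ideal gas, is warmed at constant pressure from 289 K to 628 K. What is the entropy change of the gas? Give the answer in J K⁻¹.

ΔS = 122 J/K

At constant pressure, ΔS = nC_p ln(T₂/T₁) with C_p = 7R/2 = 29.1 J mol⁻¹ K⁻¹.
ΔS = 5.38 × 29.1 × ln(628/289) = 122 J/K.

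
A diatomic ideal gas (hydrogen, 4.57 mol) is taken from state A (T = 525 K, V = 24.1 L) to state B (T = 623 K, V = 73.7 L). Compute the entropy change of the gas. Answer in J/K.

Entropy is a state function: ΔS = nC_V ln(T₂/T₁) + nR ln(V₂/V₁), with C_V = 5R/2 = 20.79 J mol⁻¹ K⁻¹ for a diatomic ideal gas.
ΔS = 4.57 × [20.79 × ln(623/525) + 8.314 × ln(73.7/24.1)] = 58.7 J/K.

ΔS = 58.7 J/K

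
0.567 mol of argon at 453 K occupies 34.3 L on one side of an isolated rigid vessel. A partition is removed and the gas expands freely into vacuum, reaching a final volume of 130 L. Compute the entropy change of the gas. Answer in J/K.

No heat is exchanged and no work is done, so the ideal-gas temperature stays constant.
Entropy is a state function; using a reversible isothermal path, ΔS_gas = nR ln(V₂/V₁) = 0.567 × 8.314 × ln(130/34.3) = 6.28 J/K.

ΔS_gas = 6.28 J/K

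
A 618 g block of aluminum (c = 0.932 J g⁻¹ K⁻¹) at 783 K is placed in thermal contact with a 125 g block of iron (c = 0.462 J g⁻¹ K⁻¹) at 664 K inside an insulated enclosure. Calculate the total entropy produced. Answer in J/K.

Energy balance: T_f = (m₁c₁T₁ + m₂c₂T₂)/(m₁c₁ + m₂c₂) = 772.16 K.
ΔS₁ = m₁c₁ ln(T_f/T₁) = 575.976 × ln(772.16/783) = -8.033 J/K.
ΔS₂ = m₂c₂ ln(T_f/T₂) = 57.75 × ln(772.16/664) = 8.715 J/K.
ΔS_total = -8.033 + 8.715 = 0.682 J/K.

ΔS_total = 0.682 J/K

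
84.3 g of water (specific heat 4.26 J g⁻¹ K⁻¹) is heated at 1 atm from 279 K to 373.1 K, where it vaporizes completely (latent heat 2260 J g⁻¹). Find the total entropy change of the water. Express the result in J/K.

Warming step: ΔS₁ = m c ln(T_tr/T_i) = 84.3 × 4.26 × ln(373.1/279) = 104.4 J/K.
Phase change: ΔS₂ = +mL/T_tr = 84.3 × 2260 / 373.1 = 510.6 J/K.
ΔS_total = (104.4) + (510.6) = 615 J/K.

ΔS = 615 J/K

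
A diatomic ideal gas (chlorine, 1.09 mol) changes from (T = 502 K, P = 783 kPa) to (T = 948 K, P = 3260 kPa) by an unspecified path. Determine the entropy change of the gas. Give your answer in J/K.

ΔS = nC_p ln(T₂/T₁) − nR ln(P₂/P₁), with C_p = 7R/2 = 29.1 J mol⁻¹ K⁻¹ for a diatomic ideal gas.
ΔS = 1.09 × [29.1 × ln(948/502) − 8.314 × ln(3260/783)] = 7.24 J/K.

ΔS = 7.24 J/K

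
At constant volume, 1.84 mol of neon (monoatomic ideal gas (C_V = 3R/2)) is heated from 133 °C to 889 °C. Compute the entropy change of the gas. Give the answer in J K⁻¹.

ΔS = 24.1 J/K

In kelvin: T₁ = 406.15 K, T₂ = 1162.15 K. At constant volume, ΔS = nC_V ln(T₂/T₁) with C_V = 3R/2 = 12.47 J mol⁻¹ K⁻¹.
ΔS = 1.84 × 12.47 × ln(1162.15/406.15) = 24.1 J/K.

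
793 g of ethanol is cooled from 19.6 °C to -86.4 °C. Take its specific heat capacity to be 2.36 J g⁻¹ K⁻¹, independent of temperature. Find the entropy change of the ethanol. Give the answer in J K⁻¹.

ΔS = -841 J/K

In kelvin: T₁ = 292.75 K, T₂ = 186.75 K. ΔS = ∫dQ_rev/T = m c ln(T₂/T₁) = 793 × 2.36 × ln(186.75/292.75) = -841 J/K.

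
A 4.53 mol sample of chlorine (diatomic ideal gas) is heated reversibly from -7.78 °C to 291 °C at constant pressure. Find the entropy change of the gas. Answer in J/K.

ΔS = 99.4 J/K

In kelvin: T₁ = 265.37 K, T₂ = 564.15 K. At constant pressure, ΔS = nC_p ln(T₂/T₁) with C_p = 7R/2 = 29.1 J mol⁻¹ K⁻¹.
ΔS = 4.53 × 29.1 × ln(564.15/265.37) = 99.4 J/K.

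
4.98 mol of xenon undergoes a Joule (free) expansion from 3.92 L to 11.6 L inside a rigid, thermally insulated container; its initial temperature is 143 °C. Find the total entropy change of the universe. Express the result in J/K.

ΔS_universe = 44.9 J/K

For an ideal gas in free expansion Q = 0 and W = 0, so T is unchanged.
Entropy is a state function; using a reversible isothermal path, ΔS_gas = nR ln(V₂/V₁) = 4.98 × 8.314 × ln(11.6/3.92) = 44.9 J/K.
The insulated surroundings exchange no heat, so ΔS_surr = 0 and ΔS_universe = ΔS_gas.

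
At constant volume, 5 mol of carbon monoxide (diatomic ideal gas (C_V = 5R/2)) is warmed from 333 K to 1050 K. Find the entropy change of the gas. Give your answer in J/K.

At constant volume, ΔS = nC_V ln(T₂/T₁) with C_V = 5R/2 = 20.79 J mol⁻¹ K⁻¹.
ΔS = 5 × 20.79 × ln(1050/333) = 119 J/K.

ΔS = 119 J/K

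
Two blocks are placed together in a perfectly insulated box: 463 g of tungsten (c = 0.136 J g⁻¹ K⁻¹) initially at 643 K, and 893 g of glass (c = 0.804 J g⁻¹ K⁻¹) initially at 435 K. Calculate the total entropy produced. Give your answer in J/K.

ΔS_total = 4.94 J/K

Energy balance: T_f = (m₁c₁T₁ + m₂c₂T₂)/(m₁c₁ + m₂c₂) = 451.77 K.
ΔS₁ = m₁c₁ ln(T_f/T₁) = 62.968 × ln(451.77/643) = -22.226 J/K.
ΔS₂ = m₂c₂ ln(T_f/T₂) = 717.972 × ln(451.77/435) = 27.161 J/K.
ΔS_total = -22.226 + 27.161 = 4.94 J/K.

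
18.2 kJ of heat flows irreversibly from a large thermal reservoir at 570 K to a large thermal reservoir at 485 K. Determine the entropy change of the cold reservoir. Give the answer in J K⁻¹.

The cold reservoir gains heat Q, so ΔS_cold = +Q/T_C = 18200/485 = 37.5 J/K.

ΔS_cold = 37.5 J/K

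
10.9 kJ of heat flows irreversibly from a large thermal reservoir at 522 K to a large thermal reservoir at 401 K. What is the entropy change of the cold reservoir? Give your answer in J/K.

ΔS_cold = 27.2 J/K

The cold reservoir gains heat Q, so ΔS_cold = +Q/T_C = 10900/401 = 27.2 J/K.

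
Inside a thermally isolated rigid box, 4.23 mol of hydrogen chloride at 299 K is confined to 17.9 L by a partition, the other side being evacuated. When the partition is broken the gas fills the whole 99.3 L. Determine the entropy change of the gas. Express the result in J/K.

For an ideal gas in free expansion Q = 0 and W = 0, so T is unchanged.
Entropy is a state function; using a reversible isothermal path, ΔS_gas = nR ln(V₂/V₁) = 4.23 × 8.314 × ln(99.3/17.9) = 60.3 J/K.

ΔS_gas = 60.3 J/K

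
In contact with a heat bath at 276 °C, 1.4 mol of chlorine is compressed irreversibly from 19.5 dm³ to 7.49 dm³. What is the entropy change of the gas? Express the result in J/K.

ΔS_gas = -11.1 J/K

Entropy is a state function, so ΔS_gas depends only on the end states.
For an isothermal ideal gas ΔS_gas = nR ln(V₂/V₁) = 1.4 × 8.314 × ln(7.49/19.5) = -11.1 J/K.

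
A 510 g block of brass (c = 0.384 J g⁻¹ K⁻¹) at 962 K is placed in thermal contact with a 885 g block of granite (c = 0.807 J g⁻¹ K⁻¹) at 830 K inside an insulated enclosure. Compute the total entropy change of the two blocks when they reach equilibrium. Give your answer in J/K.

ΔS_total = 1.72 J/K

Energy balance: T_f = (m₁c₁T₁ + m₂c₂T₂)/(m₁c₁ + m₂c₂) = 858.41 K.
ΔS₁ = m₁c₁ ln(T_f/T₁) = 195.84 × ln(858.41/962) = -22.31 J/K.
ΔS₂ = m₂c₂ ln(T_f/T₂) = 714.195 × ln(858.41/830) = 24.03 J/K.
ΔS_total = -22.31 + 24.03 = 1.72 J/K.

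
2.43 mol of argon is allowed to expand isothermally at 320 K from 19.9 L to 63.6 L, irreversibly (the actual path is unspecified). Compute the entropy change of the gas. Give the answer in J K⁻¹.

Entropy is a state function, so ΔS_gas depends only on the end states.
For an isothermal ideal gas ΔS_gas = nR ln(V₂/V₁) = 2.43 × 8.314 × ln(63.6/19.9) = 23.5 J/K.

ΔS_gas = 23.5 J/K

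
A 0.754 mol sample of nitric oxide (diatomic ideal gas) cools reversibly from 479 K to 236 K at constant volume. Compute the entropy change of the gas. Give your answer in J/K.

ΔS = -11.1 J/K

At constant volume, ΔS = nC_V ln(T₂/T₁) with C_V = 5R/2 = 20.79 J mol⁻¹ K⁻¹.
ΔS = 0.754 × 20.79 × ln(236/479) = -11.1 J/K.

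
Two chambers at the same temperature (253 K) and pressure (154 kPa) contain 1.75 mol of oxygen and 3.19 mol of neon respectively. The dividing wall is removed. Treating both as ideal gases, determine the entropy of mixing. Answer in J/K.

ΔS_mix = 26.7 J/K

Mole fractions: x_A = 1.75/4.94 = 0.354, x_B = 0.646.
ΔS_mix = −R(n_A ln x_A + n_B ln x_B) = −8.314 × (1.75 ln 0.354 + 3.19 ln 0.646) = 26.7 J/K.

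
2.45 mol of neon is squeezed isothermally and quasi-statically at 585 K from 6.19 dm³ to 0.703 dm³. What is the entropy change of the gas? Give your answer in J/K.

ΔS_gas = -44.3 J/K

For an isothermal ideal gas ΔS_gas = nR ln(V₂/V₁) = 2.45 × 8.314 × ln(0.703/6.19) = -44.3 J/K.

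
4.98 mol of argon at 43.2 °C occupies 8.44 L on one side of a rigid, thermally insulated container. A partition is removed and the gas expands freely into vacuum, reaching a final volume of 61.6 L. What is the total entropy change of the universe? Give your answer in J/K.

ΔS_universe = 82.3 J/K

For an ideal gas in free expansion Q = 0 and W = 0, so T is unchanged.
Entropy is a state function; using a reversible isothermal path, ΔS_gas = nR ln(V₂/V₁) = 4.98 × 8.314 × ln(61.6/8.44) = 82.3 J/K.
The insulated surroundings exchange no heat, so ΔS_surr = 0 and ΔS_universe = ΔS_gas.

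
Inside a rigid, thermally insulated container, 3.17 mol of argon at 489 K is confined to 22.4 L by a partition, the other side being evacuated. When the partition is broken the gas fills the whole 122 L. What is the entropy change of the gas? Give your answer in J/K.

ΔS_gas = 44.7 J/K

For an ideal gas in free expansion Q = 0 and W = 0, so T is unchanged.
Entropy is a state function; using a reversible isothermal path, ΔS_gas = nR ln(V₂/V₁) = 3.17 × 8.314 × ln(122/22.4) = 44.7 J/K.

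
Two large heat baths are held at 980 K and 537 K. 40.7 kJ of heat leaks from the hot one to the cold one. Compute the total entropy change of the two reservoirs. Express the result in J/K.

ΔS_hot = −Q/T_H = −40700/980 = -41.53 J/K and ΔS_cold = +Q/T_C = 40700/537 = 75.79 J/K.
ΔS_total = -41.53 + 75.79 = 34.3 J/K, positive as the second law requires.

ΔS_total = 34.3 J/K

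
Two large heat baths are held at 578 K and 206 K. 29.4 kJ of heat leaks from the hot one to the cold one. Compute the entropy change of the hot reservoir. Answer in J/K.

ΔS_hot = -50.9 J/K

The hot reservoir loses heat Q, so ΔS_hot = −Q/T_H = −29400/578 = -50.9 J/K.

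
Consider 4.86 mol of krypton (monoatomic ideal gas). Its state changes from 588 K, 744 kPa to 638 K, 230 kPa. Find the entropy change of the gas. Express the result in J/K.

ΔS = nC_p ln(T₂/T₁) − nR ln(P₂/P₁), with C_p = 5R/2 = 20.79 J mol⁻¹ K⁻¹ for a monoatomic ideal gas.
ΔS = 4.86 × [20.79 × ln(638/588) − 8.314 × ln(230/744)] = 55.7 J/K.

ΔS = 55.7 J/K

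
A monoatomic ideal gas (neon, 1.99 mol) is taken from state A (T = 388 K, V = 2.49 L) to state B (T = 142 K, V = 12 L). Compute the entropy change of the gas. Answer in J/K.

Entropy is a state function: ΔS = nC_V ln(T₂/T₁) + nR ln(V₂/V₁), with C_V = 3R/2 = 12.47 J mol⁻¹ K⁻¹ for a monoatomic ideal gas.
ΔS = 1.99 × [12.47 × ln(142/388) + 8.314 × ln(12/2.49)] = 1.07 J/K.

ΔS = 1.07 J/K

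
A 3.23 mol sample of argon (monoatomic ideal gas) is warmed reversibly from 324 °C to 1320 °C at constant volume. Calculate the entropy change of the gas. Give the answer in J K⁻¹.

In kelvin: T₁ = 597.15 K, T₂ = 1593.15 K. At constant volume, ΔS = nC_V ln(T₂/T₁) with C_V = 3R/2 = 12.47 J mol⁻¹ K⁻¹.
ΔS = 3.23 × 12.47 × ln(1593.15/597.15) = 39.5 J/K.

ΔS = 39.5 J/K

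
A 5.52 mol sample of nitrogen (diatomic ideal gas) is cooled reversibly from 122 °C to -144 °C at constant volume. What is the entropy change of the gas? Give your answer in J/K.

In kelvin: T₁ = 395.15 K, T₂ = 129.15 K. At constant volume, ΔS = nC_V ln(T₂/T₁) with C_V = 5R/2 = 20.79 J mol⁻¹ K⁻¹.
ΔS = 5.52 × 20.79 × ln(129.15/395.15) = -128 J/K.

ΔS = -128 J/K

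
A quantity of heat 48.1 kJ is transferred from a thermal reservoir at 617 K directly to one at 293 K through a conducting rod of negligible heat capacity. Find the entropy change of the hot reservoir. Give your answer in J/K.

ΔS_hot = -78 J/K

The hot reservoir loses heat Q, so ΔS_hot = −Q/T_H = −48100/617 = -78 J/K.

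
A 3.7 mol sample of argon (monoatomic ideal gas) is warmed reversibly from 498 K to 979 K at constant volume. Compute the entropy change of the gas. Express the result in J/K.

At constant volume, ΔS = nC_V ln(T₂/T₁) with C_V = 3R/2 = 12.47 J mol⁻¹ K⁻¹.
ΔS = 3.7 × 12.47 × ln(979/498) = 31.2 J/K.

ΔS = 31.2 J/K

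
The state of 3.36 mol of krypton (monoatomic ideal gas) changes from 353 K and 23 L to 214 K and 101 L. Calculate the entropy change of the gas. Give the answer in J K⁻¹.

ΔS = 20.4 J/K

Entropy is a state function: ΔS = nC_V ln(T₂/T₁) + nR ln(V₂/V₁), with C_V = 3R/2 = 12.47 J mol⁻¹ K⁻¹ for a monoatomic ideal gas.
ΔS = 3.36 × [12.47 × ln(214/353) + 8.314 × ln(101/23)] = 20.4 J/K.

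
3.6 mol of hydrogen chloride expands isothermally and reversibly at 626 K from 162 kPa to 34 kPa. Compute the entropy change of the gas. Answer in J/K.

ΔS_gas = 46.7 J/K

For an isothermal ideal gas ΔS_gas = nR ln(P₁/P₂) = 3.6 × 8.314 × ln(162/34) = 46.7 J/K.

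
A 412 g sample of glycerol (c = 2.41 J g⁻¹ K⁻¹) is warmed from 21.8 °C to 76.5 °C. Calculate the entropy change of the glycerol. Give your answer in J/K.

ΔS = 169 J/K

In kelvin: T₁ = 294.95 K, T₂ = 349.65 K. ΔS = ∫dQ_rev/T = m c ln(T₂/T₁) = 412 × 2.41 × ln(349.65/294.95) = 169 J/K.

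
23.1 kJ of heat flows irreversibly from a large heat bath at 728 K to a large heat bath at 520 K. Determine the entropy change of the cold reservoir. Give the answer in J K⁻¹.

ΔS_cold = 44.4 J/K

The cold reservoir gains heat Q, so ΔS_cold = +Q/T_C = 23100/520 = 44.4 J/K.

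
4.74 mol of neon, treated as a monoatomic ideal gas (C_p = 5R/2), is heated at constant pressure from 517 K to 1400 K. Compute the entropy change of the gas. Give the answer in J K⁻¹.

At constant pressure, ΔS = nC_p ln(T₂/T₁) with C_p = 5R/2 = 20.79 J mol⁻¹ K⁻¹.
ΔS = 4.74 × 20.79 × ln(1400/517) = 98.1 J/K.

ΔS = 98.1 J/K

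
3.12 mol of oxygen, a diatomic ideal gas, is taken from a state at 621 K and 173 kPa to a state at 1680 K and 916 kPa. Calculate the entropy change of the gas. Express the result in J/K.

ΔS = 47.1 J/K

ΔS = nC_p ln(T₂/T₁) − nR ln(P₂/P₁), with C_p = 7R/2 = 29.1 J mol⁻¹ K⁻¹ for a diatomic ideal gas.
ΔS = 3.12 × [29.1 × ln(1680/621) − 8.314 × ln(916/173)] = 47.1 J/K.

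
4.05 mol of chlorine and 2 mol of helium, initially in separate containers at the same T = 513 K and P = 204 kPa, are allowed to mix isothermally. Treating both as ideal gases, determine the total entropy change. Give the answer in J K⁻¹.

Mole fractions: x_A = 4.05/6.05 = 0.669, x_B = 0.331.
ΔS_mix = −R(n_A ln x_A + n_B ln x_B) = −8.314 × (4.05 ln 0.669 + 2 ln 0.331) = 31.9 J/K.

ΔS_mix = 31.9 J/K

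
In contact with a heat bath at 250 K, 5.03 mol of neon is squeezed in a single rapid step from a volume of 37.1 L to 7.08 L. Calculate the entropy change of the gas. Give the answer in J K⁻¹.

Entropy is a state function, so ΔS_gas depends only on the end states.
For an isothermal ideal gas ΔS_gas = nR ln(V₂/V₁) = 5.03 × 8.314 × ln(7.08/37.1) = -69.3 J/K.

ΔS_gas = -69.3 J/K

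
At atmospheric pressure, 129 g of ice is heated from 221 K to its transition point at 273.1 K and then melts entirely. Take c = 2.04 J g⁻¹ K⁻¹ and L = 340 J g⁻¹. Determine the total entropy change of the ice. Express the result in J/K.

ΔS = 216 J/K

Warming step: ΔS₁ = m c ln(T_tr/T_i) = 129 × 2.04 × ln(273.1/221) = 55.7 J/K.
Phase change: ΔS₂ = +mL/T_tr = 129 × 340 / 273.1 = 160.6 J/K.
ΔS_total = (55.7) + (160.6) = 216 J/K.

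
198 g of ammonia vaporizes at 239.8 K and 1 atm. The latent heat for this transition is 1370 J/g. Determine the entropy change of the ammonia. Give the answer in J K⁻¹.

ΔS = 1130 J/K

Heat absorbed by the substance: Q = mL = 198 × 1370 = 271260 J.
At constant T, ΔS = Q_rev/T = 271260 / 239.8 = 1130 J/K.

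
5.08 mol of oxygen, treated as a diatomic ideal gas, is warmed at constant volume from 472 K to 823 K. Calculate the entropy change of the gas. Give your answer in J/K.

ΔS = 58.7 J/K

At constant volume, ΔS = nC_V ln(T₂/T₁) with C_V = 5R/2 = 20.79 J mol⁻¹ K⁻¹.
ΔS = 5.08 × 20.79 × ln(823/472) = 58.7 J/K.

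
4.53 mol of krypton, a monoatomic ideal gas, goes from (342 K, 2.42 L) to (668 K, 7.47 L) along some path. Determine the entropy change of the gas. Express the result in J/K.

Entropy is a state function: ΔS = nC_V ln(T₂/T₁) + nR ln(V₂/V₁), with C_V = 3R/2 = 12.47 J mol⁻¹ K⁻¹ for a monoatomic ideal gas.
ΔS = 4.53 × [12.47 × ln(668/342) + 8.314 × ln(7.47/2.42)] = 80.3 J/K.

ΔS = 80.3 J/K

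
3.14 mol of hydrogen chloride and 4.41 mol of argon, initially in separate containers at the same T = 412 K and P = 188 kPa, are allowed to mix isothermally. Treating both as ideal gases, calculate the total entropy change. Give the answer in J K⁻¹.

Mole fractions: x_A = 3.14/7.55 = 0.416, x_B = 0.584.
ΔS_mix = −R(n_A ln x_A + n_B ln x_B) = −8.314 × (3.14 ln 0.416 + 4.41 ln 0.584) = 42.6 J/K.

ΔS_mix = 42.6 J/K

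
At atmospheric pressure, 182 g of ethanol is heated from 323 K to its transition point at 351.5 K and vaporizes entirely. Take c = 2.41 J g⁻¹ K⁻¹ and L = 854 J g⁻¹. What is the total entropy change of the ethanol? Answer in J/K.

Warming step: ΔS₁ = m c ln(T_tr/T_i) = 182 × 2.41 × ln(351.5/323) = 37.09 J/K.
Phase change: ΔS₂ = +mL/T_tr = 182 × 854 / 351.5 = 442.2 J/K.
ΔS_total = (37.09) + (442.2) = 479 J/K.

ΔS = 479 J/K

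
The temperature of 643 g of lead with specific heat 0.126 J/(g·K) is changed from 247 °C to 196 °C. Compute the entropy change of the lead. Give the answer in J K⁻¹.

In kelvin: T₁ = 520.15 K, T₂ = 469.15 K. ΔS = ∫dQ_rev/T = m c ln(T₂/T₁) = 643 × 0.126 × ln(469.15/520.15) = -8.36 J/K.

ΔS = -8.36 J/K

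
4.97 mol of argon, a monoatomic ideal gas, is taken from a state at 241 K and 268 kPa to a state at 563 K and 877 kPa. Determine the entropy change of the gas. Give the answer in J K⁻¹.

ΔS = nC_p ln(T₂/T₁) − nR ln(P₂/P₁), with C_p = 5R/2 = 20.79 J mol⁻¹ K⁻¹ for a monoatomic ideal gas.
ΔS = 4.97 × [20.79 × ln(563/241) − 8.314 × ln(877/268)] = 38.7 J/K.

ΔS = 38.7 J/K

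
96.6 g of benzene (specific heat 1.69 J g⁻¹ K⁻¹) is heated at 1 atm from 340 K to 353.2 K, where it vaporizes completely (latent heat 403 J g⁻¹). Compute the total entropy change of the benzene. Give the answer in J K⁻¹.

Warming step: ΔS₁ = m c ln(T_tr/T_i) = 96.6 × 1.69 × ln(353.2/340) = 6.218 J/K.
Phase change: ΔS₂ = +mL/T_tr = 96.6 × 403 / 353.2 = 110.2 J/K.
ΔS_total = (6.218) + (110.2) = 116 J/K.

ΔS = 116 J/K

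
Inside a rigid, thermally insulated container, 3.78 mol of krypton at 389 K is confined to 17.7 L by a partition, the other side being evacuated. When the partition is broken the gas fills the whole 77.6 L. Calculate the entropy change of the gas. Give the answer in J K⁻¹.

For an ideal gas in free expansion Q = 0 and W = 0, so T is unchanged.
Entropy is a state function; using a reversible isothermal path, ΔS_gas = nR ln(V₂/V₁) = 3.78 × 8.314 × ln(77.6/17.7) = 46.4 J/K.

ΔS_gas = 46.4 J/K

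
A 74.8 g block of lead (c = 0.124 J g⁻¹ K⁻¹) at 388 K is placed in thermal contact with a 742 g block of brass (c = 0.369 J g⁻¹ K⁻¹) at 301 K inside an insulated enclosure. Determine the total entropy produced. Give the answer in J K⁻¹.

Energy balance: T_f = (m₁c₁T₁ + m₂c₂T₂)/(m₁c₁ + m₂c₂) = 303.85 K.
ΔS₁ = m₁c₁ ln(T_f/T₁) = 9.2752 × ln(303.85/388) = -2.2675 J/K.
ΔS₂ = m₂c₂ ln(T_f/T₂) = 273.798 × ln(303.85/301) = 2.5808 J/K.
ΔS_total = -2.2675 + 2.5808 = 0.313 J/K.

ΔS_total = 0.313 J/K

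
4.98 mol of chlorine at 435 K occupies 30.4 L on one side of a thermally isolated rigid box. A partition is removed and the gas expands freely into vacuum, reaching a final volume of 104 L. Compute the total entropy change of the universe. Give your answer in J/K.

No heat is exchanged and no work is done, so the ideal-gas temperature stays constant.
Entropy is a state function; using a reversible isothermal path, ΔS_gas = nR ln(V₂/V₁) = 4.98 × 8.314 × ln(104/30.4) = 50.9 J/K.
The insulated surroundings exchange no heat, so ΔS_surr = 0 and ΔS_universe = ΔS_gas.

ΔS_universe = 50.9 J/K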